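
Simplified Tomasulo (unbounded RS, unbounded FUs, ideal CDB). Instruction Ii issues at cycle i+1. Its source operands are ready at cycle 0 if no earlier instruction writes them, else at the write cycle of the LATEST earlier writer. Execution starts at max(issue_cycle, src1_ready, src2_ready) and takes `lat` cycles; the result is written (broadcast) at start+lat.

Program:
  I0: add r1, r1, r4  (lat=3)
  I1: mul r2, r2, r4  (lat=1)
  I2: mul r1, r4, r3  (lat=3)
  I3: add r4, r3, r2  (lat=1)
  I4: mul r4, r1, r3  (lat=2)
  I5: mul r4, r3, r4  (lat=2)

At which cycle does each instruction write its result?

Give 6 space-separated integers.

I0 add r1: issue@1 deps=(None,None) exec_start@1 write@4
I1 mul r2: issue@2 deps=(None,None) exec_start@2 write@3
I2 mul r1: issue@3 deps=(None,None) exec_start@3 write@6
I3 add r4: issue@4 deps=(None,1) exec_start@4 write@5
I4 mul r4: issue@5 deps=(2,None) exec_start@6 write@8
I5 mul r4: issue@6 deps=(None,4) exec_start@8 write@10

Answer: 4 3 6 5 8 10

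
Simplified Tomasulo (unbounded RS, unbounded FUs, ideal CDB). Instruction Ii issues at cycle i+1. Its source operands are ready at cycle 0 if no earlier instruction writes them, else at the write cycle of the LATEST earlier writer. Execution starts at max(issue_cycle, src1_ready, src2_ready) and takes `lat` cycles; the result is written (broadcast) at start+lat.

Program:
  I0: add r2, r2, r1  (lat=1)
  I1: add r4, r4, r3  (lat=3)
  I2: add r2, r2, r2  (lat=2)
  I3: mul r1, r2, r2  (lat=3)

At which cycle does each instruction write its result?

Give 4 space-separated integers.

Answer: 2 5 5 8

Derivation:
I0 add r2: issue@1 deps=(None,None) exec_start@1 write@2
I1 add r4: issue@2 deps=(None,None) exec_start@2 write@5
I2 add r2: issue@3 deps=(0,0) exec_start@3 write@5
I3 mul r1: issue@4 deps=(2,2) exec_start@5 write@8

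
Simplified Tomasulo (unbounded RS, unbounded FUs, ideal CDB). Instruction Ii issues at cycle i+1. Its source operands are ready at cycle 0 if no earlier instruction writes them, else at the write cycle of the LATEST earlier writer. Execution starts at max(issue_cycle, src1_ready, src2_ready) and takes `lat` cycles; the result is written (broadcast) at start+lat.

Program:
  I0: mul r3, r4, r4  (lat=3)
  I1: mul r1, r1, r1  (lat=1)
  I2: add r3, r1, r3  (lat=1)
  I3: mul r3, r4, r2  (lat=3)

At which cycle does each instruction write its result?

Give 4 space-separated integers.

Answer: 4 3 5 7

Derivation:
I0 mul r3: issue@1 deps=(None,None) exec_start@1 write@4
I1 mul r1: issue@2 deps=(None,None) exec_start@2 write@3
I2 add r3: issue@3 deps=(1,0) exec_start@4 write@5
I3 mul r3: issue@4 deps=(None,None) exec_start@4 write@7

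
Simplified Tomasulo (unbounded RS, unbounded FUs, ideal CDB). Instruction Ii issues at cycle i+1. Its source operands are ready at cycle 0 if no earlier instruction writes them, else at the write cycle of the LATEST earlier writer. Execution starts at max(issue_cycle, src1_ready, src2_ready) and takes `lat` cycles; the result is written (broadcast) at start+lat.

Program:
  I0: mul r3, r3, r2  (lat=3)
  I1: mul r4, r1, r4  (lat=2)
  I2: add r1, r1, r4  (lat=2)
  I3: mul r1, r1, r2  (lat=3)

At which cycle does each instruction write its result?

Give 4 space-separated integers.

I0 mul r3: issue@1 deps=(None,None) exec_start@1 write@4
I1 mul r4: issue@2 deps=(None,None) exec_start@2 write@4
I2 add r1: issue@3 deps=(None,1) exec_start@4 write@6
I3 mul r1: issue@4 deps=(2,None) exec_start@6 write@9

Answer: 4 4 6 9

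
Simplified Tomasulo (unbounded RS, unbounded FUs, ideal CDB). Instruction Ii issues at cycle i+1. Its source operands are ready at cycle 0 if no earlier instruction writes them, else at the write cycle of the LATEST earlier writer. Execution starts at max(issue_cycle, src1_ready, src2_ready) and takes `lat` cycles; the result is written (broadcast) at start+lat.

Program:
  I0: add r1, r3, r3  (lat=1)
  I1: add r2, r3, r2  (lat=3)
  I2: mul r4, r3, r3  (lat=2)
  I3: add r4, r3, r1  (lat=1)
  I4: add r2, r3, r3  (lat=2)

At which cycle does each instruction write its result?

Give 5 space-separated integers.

Answer: 2 5 5 5 7

Derivation:
I0 add r1: issue@1 deps=(None,None) exec_start@1 write@2
I1 add r2: issue@2 deps=(None,None) exec_start@2 write@5
I2 mul r4: issue@3 deps=(None,None) exec_start@3 write@5
I3 add r4: issue@4 deps=(None,0) exec_start@4 write@5
I4 add r2: issue@5 deps=(None,None) exec_start@5 write@7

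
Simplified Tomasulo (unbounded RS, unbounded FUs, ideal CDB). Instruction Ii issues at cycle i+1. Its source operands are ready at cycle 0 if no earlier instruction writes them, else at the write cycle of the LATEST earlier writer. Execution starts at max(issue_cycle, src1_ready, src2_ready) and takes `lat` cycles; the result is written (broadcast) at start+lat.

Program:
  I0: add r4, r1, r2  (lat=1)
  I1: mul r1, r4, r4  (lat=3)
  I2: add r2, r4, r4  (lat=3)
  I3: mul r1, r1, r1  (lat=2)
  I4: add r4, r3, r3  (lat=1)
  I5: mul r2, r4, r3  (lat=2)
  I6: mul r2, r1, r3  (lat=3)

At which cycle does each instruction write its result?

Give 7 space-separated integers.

Answer: 2 5 6 7 6 8 10

Derivation:
I0 add r4: issue@1 deps=(None,None) exec_start@1 write@2
I1 mul r1: issue@2 deps=(0,0) exec_start@2 write@5
I2 add r2: issue@3 deps=(0,0) exec_start@3 write@6
I3 mul r1: issue@4 deps=(1,1) exec_start@5 write@7
I4 add r4: issue@5 deps=(None,None) exec_start@5 write@6
I5 mul r2: issue@6 deps=(4,None) exec_start@6 write@8
I6 mul r2: issue@7 deps=(3,None) exec_start@7 write@10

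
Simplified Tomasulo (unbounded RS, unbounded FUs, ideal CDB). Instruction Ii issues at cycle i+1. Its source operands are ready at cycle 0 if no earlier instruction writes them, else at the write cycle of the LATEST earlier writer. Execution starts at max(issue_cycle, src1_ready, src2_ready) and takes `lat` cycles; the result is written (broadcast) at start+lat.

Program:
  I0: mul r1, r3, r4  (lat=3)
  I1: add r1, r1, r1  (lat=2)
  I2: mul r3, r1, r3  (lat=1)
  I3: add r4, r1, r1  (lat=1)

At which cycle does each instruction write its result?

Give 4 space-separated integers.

Answer: 4 6 7 7

Derivation:
I0 mul r1: issue@1 deps=(None,None) exec_start@1 write@4
I1 add r1: issue@2 deps=(0,0) exec_start@4 write@6
I2 mul r3: issue@3 deps=(1,None) exec_start@6 write@7
I3 add r4: issue@4 deps=(1,1) exec_start@6 write@7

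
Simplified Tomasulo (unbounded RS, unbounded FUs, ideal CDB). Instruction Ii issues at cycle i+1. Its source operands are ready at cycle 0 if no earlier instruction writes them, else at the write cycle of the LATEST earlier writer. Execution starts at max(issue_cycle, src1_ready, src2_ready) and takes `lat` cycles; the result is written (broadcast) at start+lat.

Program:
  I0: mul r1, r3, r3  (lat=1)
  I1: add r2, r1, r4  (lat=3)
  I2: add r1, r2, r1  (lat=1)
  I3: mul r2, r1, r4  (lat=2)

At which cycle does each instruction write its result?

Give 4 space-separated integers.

Answer: 2 5 6 8

Derivation:
I0 mul r1: issue@1 deps=(None,None) exec_start@1 write@2
I1 add r2: issue@2 deps=(0,None) exec_start@2 write@5
I2 add r1: issue@3 deps=(1,0) exec_start@5 write@6
I3 mul r2: issue@4 deps=(2,None) exec_start@6 write@8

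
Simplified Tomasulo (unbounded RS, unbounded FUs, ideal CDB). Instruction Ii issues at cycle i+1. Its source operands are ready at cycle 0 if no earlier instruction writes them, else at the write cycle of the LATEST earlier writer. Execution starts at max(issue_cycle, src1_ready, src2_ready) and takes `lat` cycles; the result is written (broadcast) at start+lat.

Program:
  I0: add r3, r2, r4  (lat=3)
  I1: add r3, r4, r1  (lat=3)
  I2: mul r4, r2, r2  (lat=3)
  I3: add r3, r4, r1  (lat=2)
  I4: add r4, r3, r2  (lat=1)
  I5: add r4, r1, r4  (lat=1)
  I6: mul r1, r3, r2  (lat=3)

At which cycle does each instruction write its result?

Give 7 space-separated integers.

Answer: 4 5 6 8 9 10 11

Derivation:
I0 add r3: issue@1 deps=(None,None) exec_start@1 write@4
I1 add r3: issue@2 deps=(None,None) exec_start@2 write@5
I2 mul r4: issue@3 deps=(None,None) exec_start@3 write@6
I3 add r3: issue@4 deps=(2,None) exec_start@6 write@8
I4 add r4: issue@5 deps=(3,None) exec_start@8 write@9
I5 add r4: issue@6 deps=(None,4) exec_start@9 write@10
I6 mul r1: issue@7 deps=(3,None) exec_start@8 write@11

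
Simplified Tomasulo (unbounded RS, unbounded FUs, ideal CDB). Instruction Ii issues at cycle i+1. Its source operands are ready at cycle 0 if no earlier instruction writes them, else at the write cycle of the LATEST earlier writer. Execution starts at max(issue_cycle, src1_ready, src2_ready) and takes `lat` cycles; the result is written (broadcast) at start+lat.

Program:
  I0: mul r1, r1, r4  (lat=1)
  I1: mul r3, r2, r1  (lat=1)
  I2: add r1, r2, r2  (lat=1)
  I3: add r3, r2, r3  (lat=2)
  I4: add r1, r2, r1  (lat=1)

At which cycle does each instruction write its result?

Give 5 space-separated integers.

I0 mul r1: issue@1 deps=(None,None) exec_start@1 write@2
I1 mul r3: issue@2 deps=(None,0) exec_start@2 write@3
I2 add r1: issue@3 deps=(None,None) exec_start@3 write@4
I3 add r3: issue@4 deps=(None,1) exec_start@4 write@6
I4 add r1: issue@5 deps=(None,2) exec_start@5 write@6

Answer: 2 3 4 6 6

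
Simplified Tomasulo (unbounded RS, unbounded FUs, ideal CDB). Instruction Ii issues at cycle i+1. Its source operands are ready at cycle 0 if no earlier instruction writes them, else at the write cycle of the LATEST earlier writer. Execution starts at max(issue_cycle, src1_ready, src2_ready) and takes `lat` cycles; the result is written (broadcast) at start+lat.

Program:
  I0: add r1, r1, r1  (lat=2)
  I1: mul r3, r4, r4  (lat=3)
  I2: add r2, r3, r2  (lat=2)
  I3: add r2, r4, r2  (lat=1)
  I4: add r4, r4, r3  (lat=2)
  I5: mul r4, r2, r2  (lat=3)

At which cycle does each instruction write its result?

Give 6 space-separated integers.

Answer: 3 5 7 8 7 11

Derivation:
I0 add r1: issue@1 deps=(None,None) exec_start@1 write@3
I1 mul r3: issue@2 deps=(None,None) exec_start@2 write@5
I2 add r2: issue@3 deps=(1,None) exec_start@5 write@7
I3 add r2: issue@4 deps=(None,2) exec_start@7 write@8
I4 add r4: issue@5 deps=(None,1) exec_start@5 write@7
I5 mul r4: issue@6 deps=(3,3) exec_start@8 write@11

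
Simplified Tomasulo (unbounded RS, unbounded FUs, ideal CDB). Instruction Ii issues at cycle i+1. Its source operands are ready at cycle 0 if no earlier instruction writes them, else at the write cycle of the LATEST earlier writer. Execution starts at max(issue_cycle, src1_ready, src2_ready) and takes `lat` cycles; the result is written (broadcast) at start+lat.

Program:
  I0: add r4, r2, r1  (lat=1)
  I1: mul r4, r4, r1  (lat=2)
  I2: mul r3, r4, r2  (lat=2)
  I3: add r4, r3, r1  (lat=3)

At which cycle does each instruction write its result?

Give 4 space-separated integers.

I0 add r4: issue@1 deps=(None,None) exec_start@1 write@2
I1 mul r4: issue@2 deps=(0,None) exec_start@2 write@4
I2 mul r3: issue@3 deps=(1,None) exec_start@4 write@6
I3 add r4: issue@4 deps=(2,None) exec_start@6 write@9

Answer: 2 4 6 9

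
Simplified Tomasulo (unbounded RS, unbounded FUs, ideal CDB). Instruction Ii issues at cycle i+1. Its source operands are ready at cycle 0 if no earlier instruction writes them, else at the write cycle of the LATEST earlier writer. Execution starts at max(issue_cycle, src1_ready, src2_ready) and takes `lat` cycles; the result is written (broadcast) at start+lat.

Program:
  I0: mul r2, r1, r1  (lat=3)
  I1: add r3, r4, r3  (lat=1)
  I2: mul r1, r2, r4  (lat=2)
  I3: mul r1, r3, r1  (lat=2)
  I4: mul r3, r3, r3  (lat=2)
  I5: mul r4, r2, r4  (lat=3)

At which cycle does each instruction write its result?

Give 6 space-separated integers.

Answer: 4 3 6 8 7 9

Derivation:
I0 mul r2: issue@1 deps=(None,None) exec_start@1 write@4
I1 add r3: issue@2 deps=(None,None) exec_start@2 write@3
I2 mul r1: issue@3 deps=(0,None) exec_start@4 write@6
I3 mul r1: issue@4 deps=(1,2) exec_start@6 write@8
I4 mul r3: issue@5 deps=(1,1) exec_start@5 write@7
I5 mul r4: issue@6 deps=(0,None) exec_start@6 write@9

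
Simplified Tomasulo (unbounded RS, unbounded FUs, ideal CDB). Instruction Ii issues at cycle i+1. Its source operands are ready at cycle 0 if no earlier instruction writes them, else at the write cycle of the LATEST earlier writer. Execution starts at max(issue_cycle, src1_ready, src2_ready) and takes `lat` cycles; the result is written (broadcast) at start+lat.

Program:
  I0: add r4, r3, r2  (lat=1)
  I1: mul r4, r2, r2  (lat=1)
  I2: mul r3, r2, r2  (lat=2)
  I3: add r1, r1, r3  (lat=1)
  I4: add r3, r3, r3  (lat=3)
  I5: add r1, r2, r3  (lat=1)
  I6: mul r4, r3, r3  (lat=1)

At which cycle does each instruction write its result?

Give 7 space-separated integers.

I0 add r4: issue@1 deps=(None,None) exec_start@1 write@2
I1 mul r4: issue@2 deps=(None,None) exec_start@2 write@3
I2 mul r3: issue@3 deps=(None,None) exec_start@3 write@5
I3 add r1: issue@4 deps=(None,2) exec_start@5 write@6
I4 add r3: issue@5 deps=(2,2) exec_start@5 write@8
I5 add r1: issue@6 deps=(None,4) exec_start@8 write@9
I6 mul r4: issue@7 deps=(4,4) exec_start@8 write@9

Answer: 2 3 5 6 8 9 9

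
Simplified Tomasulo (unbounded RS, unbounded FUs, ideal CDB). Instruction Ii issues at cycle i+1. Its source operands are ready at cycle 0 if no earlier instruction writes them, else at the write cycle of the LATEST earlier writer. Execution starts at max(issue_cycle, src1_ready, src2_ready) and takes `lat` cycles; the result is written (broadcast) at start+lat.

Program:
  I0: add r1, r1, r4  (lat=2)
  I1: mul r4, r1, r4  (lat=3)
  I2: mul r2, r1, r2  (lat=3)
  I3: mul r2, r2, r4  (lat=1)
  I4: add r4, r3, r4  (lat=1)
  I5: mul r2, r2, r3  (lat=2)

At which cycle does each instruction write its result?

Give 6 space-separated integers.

Answer: 3 6 6 7 7 9

Derivation:
I0 add r1: issue@1 deps=(None,None) exec_start@1 write@3
I1 mul r4: issue@2 deps=(0,None) exec_start@3 write@6
I2 mul r2: issue@3 deps=(0,None) exec_start@3 write@6
I3 mul r2: issue@4 deps=(2,1) exec_start@6 write@7
I4 add r4: issue@5 deps=(None,1) exec_start@6 write@7
I5 mul r2: issue@6 deps=(3,None) exec_start@7 write@9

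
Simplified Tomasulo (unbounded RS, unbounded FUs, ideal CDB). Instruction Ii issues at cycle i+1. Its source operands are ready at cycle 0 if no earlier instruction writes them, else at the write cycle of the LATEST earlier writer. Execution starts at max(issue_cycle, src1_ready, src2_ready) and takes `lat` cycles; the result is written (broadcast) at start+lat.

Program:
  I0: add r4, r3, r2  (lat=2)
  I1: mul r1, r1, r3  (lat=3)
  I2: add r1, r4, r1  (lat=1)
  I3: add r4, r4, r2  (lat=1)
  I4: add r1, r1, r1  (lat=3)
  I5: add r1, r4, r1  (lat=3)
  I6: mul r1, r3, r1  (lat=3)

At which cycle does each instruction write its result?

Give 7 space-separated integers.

Answer: 3 5 6 5 9 12 15

Derivation:
I0 add r4: issue@1 deps=(None,None) exec_start@1 write@3
I1 mul r1: issue@2 deps=(None,None) exec_start@2 write@5
I2 add r1: issue@3 deps=(0,1) exec_start@5 write@6
I3 add r4: issue@4 deps=(0,None) exec_start@4 write@5
I4 add r1: issue@5 deps=(2,2) exec_start@6 write@9
I5 add r1: issue@6 deps=(3,4) exec_start@9 write@12
I6 mul r1: issue@7 deps=(None,5) exec_start@12 write@15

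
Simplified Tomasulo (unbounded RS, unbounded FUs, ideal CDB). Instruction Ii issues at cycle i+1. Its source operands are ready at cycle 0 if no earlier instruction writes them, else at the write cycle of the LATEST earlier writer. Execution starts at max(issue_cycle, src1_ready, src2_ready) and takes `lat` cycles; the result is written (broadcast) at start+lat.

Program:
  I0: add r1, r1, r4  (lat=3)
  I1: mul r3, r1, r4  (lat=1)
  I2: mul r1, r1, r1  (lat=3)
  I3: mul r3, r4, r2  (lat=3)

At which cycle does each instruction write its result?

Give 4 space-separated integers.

I0 add r1: issue@1 deps=(None,None) exec_start@1 write@4
I1 mul r3: issue@2 deps=(0,None) exec_start@4 write@5
I2 mul r1: issue@3 deps=(0,0) exec_start@4 write@7
I3 mul r3: issue@4 deps=(None,None) exec_start@4 write@7

Answer: 4 5 7 7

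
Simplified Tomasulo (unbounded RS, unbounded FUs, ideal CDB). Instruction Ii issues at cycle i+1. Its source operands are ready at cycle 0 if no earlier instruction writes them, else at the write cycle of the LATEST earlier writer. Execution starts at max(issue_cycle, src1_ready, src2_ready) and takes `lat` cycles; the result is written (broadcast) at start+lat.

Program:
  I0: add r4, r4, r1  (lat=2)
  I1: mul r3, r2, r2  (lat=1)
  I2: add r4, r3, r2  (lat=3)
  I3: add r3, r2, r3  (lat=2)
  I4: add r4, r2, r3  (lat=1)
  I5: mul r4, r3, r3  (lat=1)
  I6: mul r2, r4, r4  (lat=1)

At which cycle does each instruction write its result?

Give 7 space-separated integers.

I0 add r4: issue@1 deps=(None,None) exec_start@1 write@3
I1 mul r3: issue@2 deps=(None,None) exec_start@2 write@3
I2 add r4: issue@3 deps=(1,None) exec_start@3 write@6
I3 add r3: issue@4 deps=(None,1) exec_start@4 write@6
I4 add r4: issue@5 deps=(None,3) exec_start@6 write@7
I5 mul r4: issue@6 deps=(3,3) exec_start@6 write@7
I6 mul r2: issue@7 deps=(5,5) exec_start@7 write@8

Answer: 3 3 6 6 7 7 8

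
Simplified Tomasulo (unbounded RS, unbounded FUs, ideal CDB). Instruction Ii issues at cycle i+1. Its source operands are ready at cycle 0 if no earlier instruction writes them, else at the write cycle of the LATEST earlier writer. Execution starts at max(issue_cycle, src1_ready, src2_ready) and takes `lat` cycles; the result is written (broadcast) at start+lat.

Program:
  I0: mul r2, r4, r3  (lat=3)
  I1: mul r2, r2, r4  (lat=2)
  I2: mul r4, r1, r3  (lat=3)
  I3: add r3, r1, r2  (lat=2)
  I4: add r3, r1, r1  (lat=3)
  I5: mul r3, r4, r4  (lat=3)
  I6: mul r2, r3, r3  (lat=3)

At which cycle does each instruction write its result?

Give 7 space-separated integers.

I0 mul r2: issue@1 deps=(None,None) exec_start@1 write@4
I1 mul r2: issue@2 deps=(0,None) exec_start@4 write@6
I2 mul r4: issue@3 deps=(None,None) exec_start@3 write@6
I3 add r3: issue@4 deps=(None,1) exec_start@6 write@8
I4 add r3: issue@5 deps=(None,None) exec_start@5 write@8
I5 mul r3: issue@6 deps=(2,2) exec_start@6 write@9
I6 mul r2: issue@7 deps=(5,5) exec_start@9 write@12

Answer: 4 6 6 8 8 9 12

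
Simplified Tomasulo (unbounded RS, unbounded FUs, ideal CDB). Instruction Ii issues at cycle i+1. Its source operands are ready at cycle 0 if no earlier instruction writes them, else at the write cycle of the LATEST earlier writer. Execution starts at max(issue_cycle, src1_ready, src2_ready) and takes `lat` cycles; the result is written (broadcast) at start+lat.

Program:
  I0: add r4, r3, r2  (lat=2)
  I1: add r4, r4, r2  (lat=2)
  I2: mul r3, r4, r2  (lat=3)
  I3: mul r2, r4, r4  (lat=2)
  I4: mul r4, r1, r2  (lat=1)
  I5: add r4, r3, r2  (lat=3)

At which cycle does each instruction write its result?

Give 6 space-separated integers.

Answer: 3 5 8 7 8 11

Derivation:
I0 add r4: issue@1 deps=(None,None) exec_start@1 write@3
I1 add r4: issue@2 deps=(0,None) exec_start@3 write@5
I2 mul r3: issue@3 deps=(1,None) exec_start@5 write@8
I3 mul r2: issue@4 deps=(1,1) exec_start@5 write@7
I4 mul r4: issue@5 deps=(None,3) exec_start@7 write@8
I5 add r4: issue@6 deps=(2,3) exec_start@8 write@11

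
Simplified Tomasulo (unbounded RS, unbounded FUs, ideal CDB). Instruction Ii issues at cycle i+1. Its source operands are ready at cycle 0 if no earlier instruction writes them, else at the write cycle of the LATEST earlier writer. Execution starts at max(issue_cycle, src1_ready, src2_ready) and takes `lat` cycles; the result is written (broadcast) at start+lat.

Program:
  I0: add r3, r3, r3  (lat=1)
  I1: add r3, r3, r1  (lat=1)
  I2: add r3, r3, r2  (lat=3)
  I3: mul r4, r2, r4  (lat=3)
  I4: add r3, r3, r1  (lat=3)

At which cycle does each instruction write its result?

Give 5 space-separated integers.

Answer: 2 3 6 7 9

Derivation:
I0 add r3: issue@1 deps=(None,None) exec_start@1 write@2
I1 add r3: issue@2 deps=(0,None) exec_start@2 write@3
I2 add r3: issue@3 deps=(1,None) exec_start@3 write@6
I3 mul r4: issue@4 deps=(None,None) exec_start@4 write@7
I4 add r3: issue@5 deps=(2,None) exec_start@6 write@9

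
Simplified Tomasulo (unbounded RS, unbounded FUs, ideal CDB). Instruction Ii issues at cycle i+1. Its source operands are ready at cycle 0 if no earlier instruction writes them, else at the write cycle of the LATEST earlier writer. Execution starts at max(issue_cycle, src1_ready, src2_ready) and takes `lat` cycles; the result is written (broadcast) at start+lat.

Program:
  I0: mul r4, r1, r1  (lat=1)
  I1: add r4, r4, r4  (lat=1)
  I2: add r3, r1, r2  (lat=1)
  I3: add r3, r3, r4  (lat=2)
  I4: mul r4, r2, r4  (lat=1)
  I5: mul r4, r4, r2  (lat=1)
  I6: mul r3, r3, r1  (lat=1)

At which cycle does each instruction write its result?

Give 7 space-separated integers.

Answer: 2 3 4 6 6 7 8

Derivation:
I0 mul r4: issue@1 deps=(None,None) exec_start@1 write@2
I1 add r4: issue@2 deps=(0,0) exec_start@2 write@3
I2 add r3: issue@3 deps=(None,None) exec_start@3 write@4
I3 add r3: issue@4 deps=(2,1) exec_start@4 write@6
I4 mul r4: issue@5 deps=(None,1) exec_start@5 write@6
I5 mul r4: issue@6 deps=(4,None) exec_start@6 write@7
I6 mul r3: issue@7 deps=(3,None) exec_start@7 write@8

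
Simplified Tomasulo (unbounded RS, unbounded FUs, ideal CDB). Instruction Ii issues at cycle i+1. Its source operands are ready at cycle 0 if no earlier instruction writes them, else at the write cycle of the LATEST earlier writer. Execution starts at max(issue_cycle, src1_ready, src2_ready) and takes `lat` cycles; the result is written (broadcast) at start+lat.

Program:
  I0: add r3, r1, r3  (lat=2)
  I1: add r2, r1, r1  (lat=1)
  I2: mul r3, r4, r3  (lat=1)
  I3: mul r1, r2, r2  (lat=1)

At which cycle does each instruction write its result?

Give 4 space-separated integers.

I0 add r3: issue@1 deps=(None,None) exec_start@1 write@3
I1 add r2: issue@2 deps=(None,None) exec_start@2 write@3
I2 mul r3: issue@3 deps=(None,0) exec_start@3 write@4
I3 mul r1: issue@4 deps=(1,1) exec_start@4 write@5

Answer: 3 3 4 5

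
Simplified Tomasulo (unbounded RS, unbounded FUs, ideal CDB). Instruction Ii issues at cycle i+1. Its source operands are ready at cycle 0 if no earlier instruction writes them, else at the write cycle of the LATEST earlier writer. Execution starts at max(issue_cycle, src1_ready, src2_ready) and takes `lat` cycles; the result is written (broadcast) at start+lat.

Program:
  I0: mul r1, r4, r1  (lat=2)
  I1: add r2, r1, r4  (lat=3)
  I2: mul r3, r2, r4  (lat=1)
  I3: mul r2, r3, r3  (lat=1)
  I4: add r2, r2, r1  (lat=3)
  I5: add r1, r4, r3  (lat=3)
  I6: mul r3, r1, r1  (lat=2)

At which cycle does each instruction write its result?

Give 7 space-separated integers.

Answer: 3 6 7 8 11 10 12

Derivation:
I0 mul r1: issue@1 deps=(None,None) exec_start@1 write@3
I1 add r2: issue@2 deps=(0,None) exec_start@3 write@6
I2 mul r3: issue@3 deps=(1,None) exec_start@6 write@7
I3 mul r2: issue@4 deps=(2,2) exec_start@7 write@8
I4 add r2: issue@5 deps=(3,0) exec_start@8 write@11
I5 add r1: issue@6 deps=(None,2) exec_start@7 write@10
I6 mul r3: issue@7 deps=(5,5) exec_start@10 write@12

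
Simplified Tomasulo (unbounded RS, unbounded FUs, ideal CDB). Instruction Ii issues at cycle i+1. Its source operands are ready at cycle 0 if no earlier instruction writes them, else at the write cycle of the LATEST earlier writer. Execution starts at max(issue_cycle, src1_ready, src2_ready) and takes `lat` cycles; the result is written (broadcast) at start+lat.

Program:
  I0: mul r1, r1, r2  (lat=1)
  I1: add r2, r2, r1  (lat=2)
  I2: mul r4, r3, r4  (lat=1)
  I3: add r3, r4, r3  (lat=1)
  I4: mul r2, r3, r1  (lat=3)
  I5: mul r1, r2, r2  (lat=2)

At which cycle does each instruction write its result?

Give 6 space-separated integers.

I0 mul r1: issue@1 deps=(None,None) exec_start@1 write@2
I1 add r2: issue@2 deps=(None,0) exec_start@2 write@4
I2 mul r4: issue@3 deps=(None,None) exec_start@3 write@4
I3 add r3: issue@4 deps=(2,None) exec_start@4 write@5
I4 mul r2: issue@5 deps=(3,0) exec_start@5 write@8
I5 mul r1: issue@6 deps=(4,4) exec_start@8 write@10

Answer: 2 4 4 5 8 10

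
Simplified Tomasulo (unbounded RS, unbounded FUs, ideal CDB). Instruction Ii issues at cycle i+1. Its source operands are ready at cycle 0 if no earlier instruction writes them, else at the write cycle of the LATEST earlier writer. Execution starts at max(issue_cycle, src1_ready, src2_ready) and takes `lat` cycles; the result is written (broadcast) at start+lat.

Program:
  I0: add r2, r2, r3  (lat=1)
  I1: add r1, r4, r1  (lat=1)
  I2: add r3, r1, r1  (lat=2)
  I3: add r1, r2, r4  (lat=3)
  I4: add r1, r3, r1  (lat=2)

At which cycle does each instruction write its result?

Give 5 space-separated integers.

I0 add r2: issue@1 deps=(None,None) exec_start@1 write@2
I1 add r1: issue@2 deps=(None,None) exec_start@2 write@3
I2 add r3: issue@3 deps=(1,1) exec_start@3 write@5
I3 add r1: issue@4 deps=(0,None) exec_start@4 write@7
I4 add r1: issue@5 deps=(2,3) exec_start@7 write@9

Answer: 2 3 5 7 9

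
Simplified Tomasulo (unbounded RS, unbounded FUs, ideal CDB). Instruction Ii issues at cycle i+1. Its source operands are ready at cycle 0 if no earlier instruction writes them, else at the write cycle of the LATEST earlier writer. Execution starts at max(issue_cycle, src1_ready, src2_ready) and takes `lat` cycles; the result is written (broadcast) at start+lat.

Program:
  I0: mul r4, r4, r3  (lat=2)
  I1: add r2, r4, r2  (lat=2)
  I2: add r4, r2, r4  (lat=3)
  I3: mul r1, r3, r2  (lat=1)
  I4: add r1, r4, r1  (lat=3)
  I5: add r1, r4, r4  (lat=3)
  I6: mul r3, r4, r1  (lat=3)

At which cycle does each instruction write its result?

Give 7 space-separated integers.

Answer: 3 5 8 6 11 11 14

Derivation:
I0 mul r4: issue@1 deps=(None,None) exec_start@1 write@3
I1 add r2: issue@2 deps=(0,None) exec_start@3 write@5
I2 add r4: issue@3 deps=(1,0) exec_start@5 write@8
I3 mul r1: issue@4 deps=(None,1) exec_start@5 write@6
I4 add r1: issue@5 deps=(2,3) exec_start@8 write@11
I5 add r1: issue@6 deps=(2,2) exec_start@8 write@11
I6 mul r3: issue@7 deps=(2,5) exec_start@11 write@14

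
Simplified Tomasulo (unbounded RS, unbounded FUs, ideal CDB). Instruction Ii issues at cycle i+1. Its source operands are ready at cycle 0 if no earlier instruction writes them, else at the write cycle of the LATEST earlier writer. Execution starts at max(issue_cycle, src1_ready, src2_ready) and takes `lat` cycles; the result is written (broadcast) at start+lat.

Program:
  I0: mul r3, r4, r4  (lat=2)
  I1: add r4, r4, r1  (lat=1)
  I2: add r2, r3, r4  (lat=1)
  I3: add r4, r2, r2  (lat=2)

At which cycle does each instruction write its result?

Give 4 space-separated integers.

Answer: 3 3 4 6

Derivation:
I0 mul r3: issue@1 deps=(None,None) exec_start@1 write@3
I1 add r4: issue@2 deps=(None,None) exec_start@2 write@3
I2 add r2: issue@3 deps=(0,1) exec_start@3 write@4
I3 add r4: issue@4 deps=(2,2) exec_start@4 write@6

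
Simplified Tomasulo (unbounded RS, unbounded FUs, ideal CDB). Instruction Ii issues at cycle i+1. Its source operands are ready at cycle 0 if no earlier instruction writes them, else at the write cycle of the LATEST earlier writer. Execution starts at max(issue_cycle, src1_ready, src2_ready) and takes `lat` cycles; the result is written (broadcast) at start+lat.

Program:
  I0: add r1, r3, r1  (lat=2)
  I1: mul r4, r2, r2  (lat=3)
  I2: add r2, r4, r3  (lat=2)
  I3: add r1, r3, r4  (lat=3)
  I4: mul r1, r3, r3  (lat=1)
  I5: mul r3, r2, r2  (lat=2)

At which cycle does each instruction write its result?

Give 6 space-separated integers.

Answer: 3 5 7 8 6 9

Derivation:
I0 add r1: issue@1 deps=(None,None) exec_start@1 write@3
I1 mul r4: issue@2 deps=(None,None) exec_start@2 write@5
I2 add r2: issue@3 deps=(1,None) exec_start@5 write@7
I3 add r1: issue@4 deps=(None,1) exec_start@5 write@8
I4 mul r1: issue@5 deps=(None,None) exec_start@5 write@6
I5 mul r3: issue@6 deps=(2,2) exec_start@7 write@9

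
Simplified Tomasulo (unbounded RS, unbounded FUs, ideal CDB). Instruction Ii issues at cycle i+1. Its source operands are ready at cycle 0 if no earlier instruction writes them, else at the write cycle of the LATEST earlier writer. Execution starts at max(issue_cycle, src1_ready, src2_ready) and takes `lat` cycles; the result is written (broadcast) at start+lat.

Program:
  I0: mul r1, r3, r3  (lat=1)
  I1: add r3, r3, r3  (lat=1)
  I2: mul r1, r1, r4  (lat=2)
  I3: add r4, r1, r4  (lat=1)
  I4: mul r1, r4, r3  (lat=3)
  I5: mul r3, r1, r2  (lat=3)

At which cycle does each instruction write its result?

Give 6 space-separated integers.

Answer: 2 3 5 6 9 12

Derivation:
I0 mul r1: issue@1 deps=(None,None) exec_start@1 write@2
I1 add r3: issue@2 deps=(None,None) exec_start@2 write@3
I2 mul r1: issue@3 deps=(0,None) exec_start@3 write@5
I3 add r4: issue@4 deps=(2,None) exec_start@5 write@6
I4 mul r1: issue@5 deps=(3,1) exec_start@6 write@9
I5 mul r3: issue@6 deps=(4,None) exec_start@9 write@12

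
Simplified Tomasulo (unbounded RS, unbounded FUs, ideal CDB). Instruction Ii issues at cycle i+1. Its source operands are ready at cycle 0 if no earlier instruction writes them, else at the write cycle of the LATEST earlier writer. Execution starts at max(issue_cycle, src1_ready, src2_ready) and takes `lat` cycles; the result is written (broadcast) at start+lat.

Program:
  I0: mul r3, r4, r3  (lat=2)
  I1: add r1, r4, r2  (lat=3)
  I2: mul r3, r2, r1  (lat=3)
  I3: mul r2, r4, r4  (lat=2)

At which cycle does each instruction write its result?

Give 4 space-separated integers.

Answer: 3 5 8 6

Derivation:
I0 mul r3: issue@1 deps=(None,None) exec_start@1 write@3
I1 add r1: issue@2 deps=(None,None) exec_start@2 write@5
I2 mul r3: issue@3 deps=(None,1) exec_start@5 write@8
I3 mul r2: issue@4 deps=(None,None) exec_start@4 write@6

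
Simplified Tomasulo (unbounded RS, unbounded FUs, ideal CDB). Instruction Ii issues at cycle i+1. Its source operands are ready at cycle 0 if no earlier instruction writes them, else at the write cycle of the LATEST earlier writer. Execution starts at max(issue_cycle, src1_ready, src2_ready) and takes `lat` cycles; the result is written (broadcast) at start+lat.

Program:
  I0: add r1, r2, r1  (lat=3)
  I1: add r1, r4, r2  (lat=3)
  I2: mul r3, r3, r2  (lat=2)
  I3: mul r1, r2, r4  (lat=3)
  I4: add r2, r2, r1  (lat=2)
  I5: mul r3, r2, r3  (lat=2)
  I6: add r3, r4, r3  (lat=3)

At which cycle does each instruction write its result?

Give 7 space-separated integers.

Answer: 4 5 5 7 9 11 14

Derivation:
I0 add r1: issue@1 deps=(None,None) exec_start@1 write@4
I1 add r1: issue@2 deps=(None,None) exec_start@2 write@5
I2 mul r3: issue@3 deps=(None,None) exec_start@3 write@5
I3 mul r1: issue@4 deps=(None,None) exec_start@4 write@7
I4 add r2: issue@5 deps=(None,3) exec_start@7 write@9
I5 mul r3: issue@6 deps=(4,2) exec_start@9 write@11
I6 add r3: issue@7 deps=(None,5) exec_start@11 write@14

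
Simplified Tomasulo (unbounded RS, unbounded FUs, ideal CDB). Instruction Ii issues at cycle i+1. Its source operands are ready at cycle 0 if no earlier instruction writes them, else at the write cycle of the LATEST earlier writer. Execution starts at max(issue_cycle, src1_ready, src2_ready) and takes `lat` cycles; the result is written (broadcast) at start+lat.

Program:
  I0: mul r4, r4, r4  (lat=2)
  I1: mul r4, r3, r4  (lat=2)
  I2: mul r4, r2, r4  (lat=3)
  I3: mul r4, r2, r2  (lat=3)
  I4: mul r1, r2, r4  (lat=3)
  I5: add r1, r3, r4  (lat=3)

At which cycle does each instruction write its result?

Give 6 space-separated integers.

I0 mul r4: issue@1 deps=(None,None) exec_start@1 write@3
I1 mul r4: issue@2 deps=(None,0) exec_start@3 write@5
I2 mul r4: issue@3 deps=(None,1) exec_start@5 write@8
I3 mul r4: issue@4 deps=(None,None) exec_start@4 write@7
I4 mul r1: issue@5 deps=(None,3) exec_start@7 write@10
I5 add r1: issue@6 deps=(None,3) exec_start@7 write@10

Answer: 3 5 8 7 10 10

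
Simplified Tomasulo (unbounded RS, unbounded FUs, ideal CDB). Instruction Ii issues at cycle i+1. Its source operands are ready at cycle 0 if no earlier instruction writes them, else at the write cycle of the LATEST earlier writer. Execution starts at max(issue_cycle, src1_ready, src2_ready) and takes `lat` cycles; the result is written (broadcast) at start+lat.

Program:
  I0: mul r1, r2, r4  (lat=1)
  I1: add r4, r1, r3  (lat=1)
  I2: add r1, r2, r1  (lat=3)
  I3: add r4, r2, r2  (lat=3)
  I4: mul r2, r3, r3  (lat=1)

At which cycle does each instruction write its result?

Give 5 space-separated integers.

Answer: 2 3 6 7 6

Derivation:
I0 mul r1: issue@1 deps=(None,None) exec_start@1 write@2
I1 add r4: issue@2 deps=(0,None) exec_start@2 write@3
I2 add r1: issue@3 deps=(None,0) exec_start@3 write@6
I3 add r4: issue@4 deps=(None,None) exec_start@4 write@7
I4 mul r2: issue@5 deps=(None,None) exec_start@5 write@6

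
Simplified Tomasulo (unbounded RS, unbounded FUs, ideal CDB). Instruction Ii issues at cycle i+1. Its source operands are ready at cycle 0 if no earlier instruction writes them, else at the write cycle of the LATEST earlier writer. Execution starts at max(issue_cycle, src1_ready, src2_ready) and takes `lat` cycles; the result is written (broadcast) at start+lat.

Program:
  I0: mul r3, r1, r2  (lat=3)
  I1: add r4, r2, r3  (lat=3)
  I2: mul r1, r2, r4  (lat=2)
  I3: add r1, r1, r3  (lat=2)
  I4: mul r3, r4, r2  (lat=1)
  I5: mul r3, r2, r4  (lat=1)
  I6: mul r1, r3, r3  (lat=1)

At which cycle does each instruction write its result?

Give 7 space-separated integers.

I0 mul r3: issue@1 deps=(None,None) exec_start@1 write@4
I1 add r4: issue@2 deps=(None,0) exec_start@4 write@7
I2 mul r1: issue@3 deps=(None,1) exec_start@7 write@9
I3 add r1: issue@4 deps=(2,0) exec_start@9 write@11
I4 mul r3: issue@5 deps=(1,None) exec_start@7 write@8
I5 mul r3: issue@6 deps=(None,1) exec_start@7 write@8
I6 mul r1: issue@7 deps=(5,5) exec_start@8 write@9

Answer: 4 7 9 11 8 8 9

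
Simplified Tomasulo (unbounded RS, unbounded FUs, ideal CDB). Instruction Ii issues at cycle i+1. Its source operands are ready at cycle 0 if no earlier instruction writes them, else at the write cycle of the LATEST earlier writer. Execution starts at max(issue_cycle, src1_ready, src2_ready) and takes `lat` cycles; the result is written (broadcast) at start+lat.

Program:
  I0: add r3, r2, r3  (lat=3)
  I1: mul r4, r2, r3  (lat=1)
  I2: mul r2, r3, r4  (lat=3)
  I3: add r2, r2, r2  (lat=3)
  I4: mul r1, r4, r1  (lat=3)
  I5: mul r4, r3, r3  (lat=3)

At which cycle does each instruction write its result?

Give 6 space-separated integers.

I0 add r3: issue@1 deps=(None,None) exec_start@1 write@4
I1 mul r4: issue@2 deps=(None,0) exec_start@4 write@5
I2 mul r2: issue@3 deps=(0,1) exec_start@5 write@8
I3 add r2: issue@4 deps=(2,2) exec_start@8 write@11
I4 mul r1: issue@5 deps=(1,None) exec_start@5 write@8
I5 mul r4: issue@6 deps=(0,0) exec_start@6 write@9

Answer: 4 5 8 11 8 9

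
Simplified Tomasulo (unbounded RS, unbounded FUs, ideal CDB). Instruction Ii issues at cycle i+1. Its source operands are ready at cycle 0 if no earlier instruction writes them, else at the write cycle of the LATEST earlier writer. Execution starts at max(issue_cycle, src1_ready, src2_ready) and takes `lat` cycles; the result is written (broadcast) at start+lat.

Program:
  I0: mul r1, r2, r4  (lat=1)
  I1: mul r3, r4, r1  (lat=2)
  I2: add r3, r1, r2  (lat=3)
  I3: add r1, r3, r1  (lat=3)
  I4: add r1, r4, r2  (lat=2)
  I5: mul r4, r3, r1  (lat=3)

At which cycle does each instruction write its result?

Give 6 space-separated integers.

I0 mul r1: issue@1 deps=(None,None) exec_start@1 write@2
I1 mul r3: issue@2 deps=(None,0) exec_start@2 write@4
I2 add r3: issue@3 deps=(0,None) exec_start@3 write@6
I3 add r1: issue@4 deps=(2,0) exec_start@6 write@9
I4 add r1: issue@5 deps=(None,None) exec_start@5 write@7
I5 mul r4: issue@6 deps=(2,4) exec_start@7 write@10

Answer: 2 4 6 9 7 10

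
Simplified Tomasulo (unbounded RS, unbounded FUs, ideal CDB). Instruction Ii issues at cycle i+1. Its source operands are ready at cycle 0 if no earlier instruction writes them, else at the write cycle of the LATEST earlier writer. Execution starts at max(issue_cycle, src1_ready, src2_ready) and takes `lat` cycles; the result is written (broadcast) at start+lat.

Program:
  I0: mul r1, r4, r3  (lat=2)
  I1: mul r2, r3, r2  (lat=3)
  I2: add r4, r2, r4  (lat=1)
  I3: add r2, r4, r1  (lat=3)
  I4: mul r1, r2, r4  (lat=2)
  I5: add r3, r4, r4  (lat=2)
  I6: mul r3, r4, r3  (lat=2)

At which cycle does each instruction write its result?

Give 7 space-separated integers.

I0 mul r1: issue@1 deps=(None,None) exec_start@1 write@3
I1 mul r2: issue@2 deps=(None,None) exec_start@2 write@5
I2 add r4: issue@3 deps=(1,None) exec_start@5 write@6
I3 add r2: issue@4 deps=(2,0) exec_start@6 write@9
I4 mul r1: issue@5 deps=(3,2) exec_start@9 write@11
I5 add r3: issue@6 deps=(2,2) exec_start@6 write@8
I6 mul r3: issue@7 deps=(2,5) exec_start@8 write@10

Answer: 3 5 6 9 11 8 10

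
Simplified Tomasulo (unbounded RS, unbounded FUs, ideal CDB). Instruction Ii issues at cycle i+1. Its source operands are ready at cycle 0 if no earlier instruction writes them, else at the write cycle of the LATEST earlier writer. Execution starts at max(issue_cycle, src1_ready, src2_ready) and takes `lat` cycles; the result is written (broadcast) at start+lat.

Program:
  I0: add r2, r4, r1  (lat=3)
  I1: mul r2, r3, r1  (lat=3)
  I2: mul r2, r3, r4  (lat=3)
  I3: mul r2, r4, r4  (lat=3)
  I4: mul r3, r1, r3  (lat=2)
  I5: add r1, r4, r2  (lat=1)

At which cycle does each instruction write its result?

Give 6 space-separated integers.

I0 add r2: issue@1 deps=(None,None) exec_start@1 write@4
I1 mul r2: issue@2 deps=(None,None) exec_start@2 write@5
I2 mul r2: issue@3 deps=(None,None) exec_start@3 write@6
I3 mul r2: issue@4 deps=(None,None) exec_start@4 write@7
I4 mul r3: issue@5 deps=(None,None) exec_start@5 write@7
I5 add r1: issue@6 deps=(None,3) exec_start@7 write@8

Answer: 4 5 6 7 7 8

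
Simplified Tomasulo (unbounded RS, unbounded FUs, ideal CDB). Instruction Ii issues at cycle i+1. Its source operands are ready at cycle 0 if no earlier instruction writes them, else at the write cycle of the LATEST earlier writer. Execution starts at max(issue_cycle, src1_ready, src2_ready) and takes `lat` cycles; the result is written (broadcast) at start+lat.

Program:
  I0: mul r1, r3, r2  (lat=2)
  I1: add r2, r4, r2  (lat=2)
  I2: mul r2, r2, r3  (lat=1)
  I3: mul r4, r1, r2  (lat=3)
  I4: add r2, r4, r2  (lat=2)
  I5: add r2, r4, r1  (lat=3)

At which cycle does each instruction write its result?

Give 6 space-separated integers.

Answer: 3 4 5 8 10 11

Derivation:
I0 mul r1: issue@1 deps=(None,None) exec_start@1 write@3
I1 add r2: issue@2 deps=(None,None) exec_start@2 write@4
I2 mul r2: issue@3 deps=(1,None) exec_start@4 write@5
I3 mul r4: issue@4 deps=(0,2) exec_start@5 write@8
I4 add r2: issue@5 deps=(3,2) exec_start@8 write@10
I5 add r2: issue@6 deps=(3,0) exec_start@8 write@11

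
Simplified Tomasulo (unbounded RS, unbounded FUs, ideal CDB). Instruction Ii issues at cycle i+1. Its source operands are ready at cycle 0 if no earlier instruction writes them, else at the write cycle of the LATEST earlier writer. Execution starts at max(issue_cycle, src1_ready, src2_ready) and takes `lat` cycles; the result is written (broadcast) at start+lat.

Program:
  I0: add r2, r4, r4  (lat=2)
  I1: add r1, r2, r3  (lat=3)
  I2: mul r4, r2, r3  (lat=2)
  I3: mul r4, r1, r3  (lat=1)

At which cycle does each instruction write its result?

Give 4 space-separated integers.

I0 add r2: issue@1 deps=(None,None) exec_start@1 write@3
I1 add r1: issue@2 deps=(0,None) exec_start@3 write@6
I2 mul r4: issue@3 deps=(0,None) exec_start@3 write@5
I3 mul r4: issue@4 deps=(1,None) exec_start@6 write@7

Answer: 3 6 5 7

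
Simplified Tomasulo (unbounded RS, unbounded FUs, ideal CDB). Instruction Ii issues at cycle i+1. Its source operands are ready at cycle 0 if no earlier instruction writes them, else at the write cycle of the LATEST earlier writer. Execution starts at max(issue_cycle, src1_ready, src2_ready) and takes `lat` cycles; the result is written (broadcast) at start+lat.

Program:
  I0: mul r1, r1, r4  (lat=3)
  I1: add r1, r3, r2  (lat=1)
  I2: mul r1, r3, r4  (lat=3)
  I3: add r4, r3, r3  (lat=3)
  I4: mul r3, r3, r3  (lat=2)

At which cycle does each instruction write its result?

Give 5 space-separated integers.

I0 mul r1: issue@1 deps=(None,None) exec_start@1 write@4
I1 add r1: issue@2 deps=(None,None) exec_start@2 write@3
I2 mul r1: issue@3 deps=(None,None) exec_start@3 write@6
I3 add r4: issue@4 deps=(None,None) exec_start@4 write@7
I4 mul r3: issue@5 deps=(None,None) exec_start@5 write@7

Answer: 4 3 6 7 7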